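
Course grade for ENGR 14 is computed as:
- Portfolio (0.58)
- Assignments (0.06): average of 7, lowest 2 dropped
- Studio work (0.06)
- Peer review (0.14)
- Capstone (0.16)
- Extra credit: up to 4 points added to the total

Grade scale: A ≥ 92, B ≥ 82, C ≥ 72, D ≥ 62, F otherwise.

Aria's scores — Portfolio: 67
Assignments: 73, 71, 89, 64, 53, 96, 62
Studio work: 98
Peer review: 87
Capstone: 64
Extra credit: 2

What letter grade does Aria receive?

Assignments: drop 53, 62 → average of remaining 5 = 393/5 = 78.6
Weighted total:
  Portfolio 67 × 0.58 = 38.86
  Assignments 78.6 × 0.06 = 4.716
  Studio work 98 × 0.06 = 5.88
  Peer review 87 × 0.14 = 12.18
  Capstone 64 × 0.16 = 10.24
Sum = 71.876
Extra credit: 71.876 + 2 = 73.876
73.876 is ≥ 72 and < 82 → C

C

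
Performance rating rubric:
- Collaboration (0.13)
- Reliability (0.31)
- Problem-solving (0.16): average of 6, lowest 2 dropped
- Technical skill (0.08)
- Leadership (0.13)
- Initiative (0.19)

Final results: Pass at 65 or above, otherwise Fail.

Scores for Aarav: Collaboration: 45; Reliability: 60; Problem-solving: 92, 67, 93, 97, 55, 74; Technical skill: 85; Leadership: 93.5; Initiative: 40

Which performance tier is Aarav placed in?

Pass

Problem-solving: drop 55, 67 → average of remaining 4 = 356/4 = 89
Weighted total:
  Collaboration 45 × 0.13 = 5.85
  Reliability 60 × 0.31 = 18.6
  Problem-solving 89 × 0.16 = 14.24
  Technical skill 85 × 0.08 = 6.8
  Leadership 93.5 × 0.13 = 12.155
  Initiative 40 × 0.19 = 7.6
Sum = 65.245
65.245 ≥ 65 → Pass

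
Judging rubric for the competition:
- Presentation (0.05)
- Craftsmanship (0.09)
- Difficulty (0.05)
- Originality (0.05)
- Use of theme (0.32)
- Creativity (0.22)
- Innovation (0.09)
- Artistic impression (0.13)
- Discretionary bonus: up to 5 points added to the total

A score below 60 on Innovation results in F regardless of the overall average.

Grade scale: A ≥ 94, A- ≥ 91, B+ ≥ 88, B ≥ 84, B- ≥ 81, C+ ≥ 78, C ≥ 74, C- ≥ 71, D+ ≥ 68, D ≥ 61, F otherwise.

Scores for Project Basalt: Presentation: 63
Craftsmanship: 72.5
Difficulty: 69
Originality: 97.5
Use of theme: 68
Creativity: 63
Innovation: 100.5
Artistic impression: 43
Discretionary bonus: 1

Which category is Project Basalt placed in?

D+

Innovation score 100.5 ≥ 60: minimum met.
Weighted total:
  Presentation 63 × 0.05 = 3.15
  Craftsmanship 72.5 × 0.09 = 6.525
  Difficulty 69 × 0.05 = 3.45
  Originality 97.5 × 0.05 = 4.875
  Use of theme 68 × 0.32 = 21.76
  Creativity 63 × 0.22 = 13.86
  Innovation 100.5 × 0.09 = 9.045
  Artistic impression 43 × 0.13 = 5.59
Sum = 68.255
Discretionary bonus: 68.255 + 1 = 69.255
69.255 is ≥ 68 and < 71 → D+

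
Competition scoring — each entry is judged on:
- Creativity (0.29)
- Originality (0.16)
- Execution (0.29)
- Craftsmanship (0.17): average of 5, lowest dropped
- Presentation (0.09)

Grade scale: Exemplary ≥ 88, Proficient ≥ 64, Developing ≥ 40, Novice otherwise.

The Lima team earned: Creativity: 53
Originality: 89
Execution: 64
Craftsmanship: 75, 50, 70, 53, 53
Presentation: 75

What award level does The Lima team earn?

Proficient

Craftsmanship: drop 50 → average of remaining 4 = 251/4 = 62.75
Weighted total:
  Creativity 53 × 0.29 = 15.37
  Originality 89 × 0.16 = 14.24
  Execution 64 × 0.29 = 18.56
  Craftsmanship 62.75 × 0.17 = 10.6675
  Presentation 75 × 0.09 = 6.75
Sum = 65.5875
65.5875 is ≥ 64 and < 88 → Proficient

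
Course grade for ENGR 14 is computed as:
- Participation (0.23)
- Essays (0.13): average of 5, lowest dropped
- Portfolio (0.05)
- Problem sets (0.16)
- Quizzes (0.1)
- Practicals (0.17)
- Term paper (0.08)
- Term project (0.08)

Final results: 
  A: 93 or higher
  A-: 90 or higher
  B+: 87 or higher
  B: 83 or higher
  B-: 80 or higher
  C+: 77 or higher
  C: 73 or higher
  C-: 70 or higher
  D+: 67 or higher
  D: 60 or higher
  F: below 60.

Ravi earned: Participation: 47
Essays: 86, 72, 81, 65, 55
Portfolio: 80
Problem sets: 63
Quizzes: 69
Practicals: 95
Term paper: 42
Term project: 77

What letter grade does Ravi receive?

D+

Essays: drop 55 → average of remaining 4 = 304/4 = 76
Weighted total:
  Participation 47 × 0.23 = 10.81
  Essays 76 × 0.13 = 9.88
  Portfolio 80 × 0.05 = 4
  Problem sets 63 × 0.16 = 10.08
  Quizzes 69 × 0.1 = 6.9
  Practicals 95 × 0.17 = 16.15
  Term paper 42 × 0.08 = 3.36
  Term project 77 × 0.08 = 6.16
Sum = 67.34
67.34 is ≥ 67 and < 70 → D+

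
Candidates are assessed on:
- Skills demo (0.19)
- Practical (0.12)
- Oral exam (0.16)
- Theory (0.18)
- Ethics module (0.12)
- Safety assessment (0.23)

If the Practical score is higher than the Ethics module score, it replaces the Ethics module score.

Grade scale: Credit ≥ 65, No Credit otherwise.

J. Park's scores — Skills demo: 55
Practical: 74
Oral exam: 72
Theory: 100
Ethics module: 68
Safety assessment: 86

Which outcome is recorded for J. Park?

Credit

Practical (74) > Ethics module (68), so Ethics module counts as 74.
Weighted total:
  Skills demo 55 × 0.19 = 10.45
  Practical 74 × 0.12 = 8.88
  Oral exam 72 × 0.16 = 11.52
  Theory 100 × 0.18 = 18
  Ethics module 74 × 0.12 = 8.88
  Safety assessment 86 × 0.23 = 19.78
Sum = 77.51
77.51 ≥ 65 → Credit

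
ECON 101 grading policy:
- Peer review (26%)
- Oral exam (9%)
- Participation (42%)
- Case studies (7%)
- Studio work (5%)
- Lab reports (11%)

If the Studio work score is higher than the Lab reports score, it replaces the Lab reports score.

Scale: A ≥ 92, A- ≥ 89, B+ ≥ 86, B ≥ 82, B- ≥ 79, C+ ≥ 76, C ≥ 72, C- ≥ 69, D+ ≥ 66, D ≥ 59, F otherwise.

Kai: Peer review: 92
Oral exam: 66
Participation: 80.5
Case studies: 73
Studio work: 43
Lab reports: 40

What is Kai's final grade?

C

Studio work (43) > Lab reports (40), so Lab reports counts as 43.
Weighted total:
  Peer review 92 × 0.26 = 23.92
  Oral exam 66 × 0.09 = 5.94
  Participation 80.5 × 0.42 = 33.81
  Case studies 73 × 0.07 = 5.11
  Studio work 43 × 0.05 = 2.15
  Lab reports 43 × 0.11 = 4.73
Sum = 75.66
75.66 is ≥ 72 and < 76 → C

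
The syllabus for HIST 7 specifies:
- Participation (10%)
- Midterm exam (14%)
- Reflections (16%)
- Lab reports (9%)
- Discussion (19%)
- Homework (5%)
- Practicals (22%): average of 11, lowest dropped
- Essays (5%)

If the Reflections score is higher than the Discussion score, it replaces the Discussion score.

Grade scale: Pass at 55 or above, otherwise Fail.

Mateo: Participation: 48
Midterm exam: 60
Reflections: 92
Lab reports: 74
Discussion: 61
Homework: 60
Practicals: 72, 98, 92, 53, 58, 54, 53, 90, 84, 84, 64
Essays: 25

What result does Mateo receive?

Pass

Practicals: drop 53 → average of remaining 10 = 749/10 = 74.9
Reflections (92) > Discussion (61), so Discussion counts as 92.
Weighted total:
  Participation 48 × 0.1 = 4.8
  Midterm exam 60 × 0.14 = 8.4
  Reflections 92 × 0.16 = 14.72
  Lab reports 74 × 0.09 = 6.66
  Discussion 92 × 0.19 = 17.48
  Homework 60 × 0.05 = 3
  Practicals 74.9 × 0.22 = 16.478
  Essays 25 × 0.05 = 1.25
Sum = 72.788
72.788 ≥ 55 → Pass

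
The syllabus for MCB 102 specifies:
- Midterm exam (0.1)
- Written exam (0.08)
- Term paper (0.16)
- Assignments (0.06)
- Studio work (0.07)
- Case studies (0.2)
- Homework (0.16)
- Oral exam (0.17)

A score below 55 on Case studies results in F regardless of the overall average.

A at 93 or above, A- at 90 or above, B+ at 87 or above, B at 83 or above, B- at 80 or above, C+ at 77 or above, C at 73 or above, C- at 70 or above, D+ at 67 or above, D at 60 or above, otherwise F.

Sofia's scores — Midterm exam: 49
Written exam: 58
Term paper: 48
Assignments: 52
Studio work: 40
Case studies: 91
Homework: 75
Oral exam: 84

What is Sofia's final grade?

Case studies score 91 ≥ 55: minimum met.
Weighted total:
  Midterm exam 49 × 0.1 = 4.9
  Written exam 58 × 0.08 = 4.64
  Term paper 48 × 0.16 = 7.68
  Assignments 52 × 0.06 = 3.12
  Studio work 40 × 0.07 = 2.8
  Case studies 91 × 0.2 = 18.2
  Homework 75 × 0.16 = 12
  Oral exam 84 × 0.17 = 14.28
Sum = 67.62
67.62 is ≥ 67 and < 70 → D+

D+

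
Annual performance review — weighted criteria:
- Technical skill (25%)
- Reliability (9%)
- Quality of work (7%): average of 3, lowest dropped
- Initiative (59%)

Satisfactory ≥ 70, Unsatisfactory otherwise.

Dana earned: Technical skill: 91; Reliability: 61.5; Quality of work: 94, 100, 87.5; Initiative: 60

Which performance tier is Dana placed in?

Satisfactory

Quality of work: drop 87.5 → average of remaining 2 = 194/2 = 97
Weighted total:
  Technical skill 91 × 0.25 = 22.75
  Reliability 61.5 × 0.09 = 5.535
  Quality of work 97 × 0.07 = 6.79
  Initiative 60 × 0.59 = 35.4
Sum = 70.475
70.475 ≥ 70 → Satisfactory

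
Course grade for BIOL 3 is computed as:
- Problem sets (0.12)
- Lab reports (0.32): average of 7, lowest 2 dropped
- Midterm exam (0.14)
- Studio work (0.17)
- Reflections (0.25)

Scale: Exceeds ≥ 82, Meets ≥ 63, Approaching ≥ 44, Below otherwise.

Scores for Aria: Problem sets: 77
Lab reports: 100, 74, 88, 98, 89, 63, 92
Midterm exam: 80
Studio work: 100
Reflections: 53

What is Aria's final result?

Lab reports: drop 63, 74 → average of remaining 5 = 467/5 = 93.4
Weighted total:
  Problem sets 77 × 0.12 = 9.24
  Lab reports 93.4 × 0.32 = 29.888
  Midterm exam 80 × 0.14 = 11.2
  Studio work 100 × 0.17 = 17
  Reflections 53 × 0.25 = 13.25
Sum = 80.578
80.578 is ≥ 63 and < 82 → Meets

Meets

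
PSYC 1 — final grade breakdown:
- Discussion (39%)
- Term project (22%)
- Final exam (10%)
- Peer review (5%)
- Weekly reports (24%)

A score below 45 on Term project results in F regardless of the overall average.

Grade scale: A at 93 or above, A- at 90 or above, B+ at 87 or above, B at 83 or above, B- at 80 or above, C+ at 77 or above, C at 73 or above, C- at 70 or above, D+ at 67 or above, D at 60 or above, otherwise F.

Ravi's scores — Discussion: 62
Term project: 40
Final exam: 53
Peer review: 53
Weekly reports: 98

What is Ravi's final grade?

Term project score 40 < 45: minimum not met.
Weighted total:
  Discussion 62 × 0.39 = 24.18
  Term project 40 × 0.22 = 8.8
  Final exam 53 × 0.1 = 5.3
  Peer review 53 × 0.05 = 2.65
  Weekly reports 98 × 0.24 = 23.52
Sum = 64.45
Because the Term project minimum was not met, the result is F.

F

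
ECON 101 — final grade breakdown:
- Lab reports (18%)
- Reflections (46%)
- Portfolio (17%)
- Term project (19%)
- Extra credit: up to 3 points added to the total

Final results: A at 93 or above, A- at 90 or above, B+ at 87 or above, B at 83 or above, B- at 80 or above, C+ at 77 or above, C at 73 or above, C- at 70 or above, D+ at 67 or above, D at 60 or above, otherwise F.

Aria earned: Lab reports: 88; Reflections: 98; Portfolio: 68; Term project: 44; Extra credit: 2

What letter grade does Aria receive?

Weighted total:
  Lab reports 88 × 0.18 = 15.84
  Reflections 98 × 0.46 = 45.08
  Portfolio 68 × 0.17 = 11.56
  Term project 44 × 0.19 = 8.36
Sum = 80.84
Extra credit: 80.84 + 2 = 82.84
82.84 is ≥ 80 and < 83 → B-

B-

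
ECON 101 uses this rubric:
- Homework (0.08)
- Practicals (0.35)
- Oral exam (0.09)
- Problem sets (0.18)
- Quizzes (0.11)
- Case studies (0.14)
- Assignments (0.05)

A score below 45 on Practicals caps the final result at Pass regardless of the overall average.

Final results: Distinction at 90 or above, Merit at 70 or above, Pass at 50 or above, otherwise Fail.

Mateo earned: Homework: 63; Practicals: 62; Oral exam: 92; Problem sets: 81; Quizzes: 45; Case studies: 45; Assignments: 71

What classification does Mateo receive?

Practicals score 62 ≥ 45: minimum met.
Weighted total:
  Homework 63 × 0.08 = 5.04
  Practicals 62 × 0.35 = 21.7
  Oral exam 92 × 0.09 = 8.28
  Problem sets 81 × 0.18 = 14.58
  Quizzes 45 × 0.11 = 4.95
  Case studies 45 × 0.14 = 6.3
  Assignments 71 × 0.05 = 3.55
Sum = 64.4
64.4 is ≥ 50 and < 70 → Pass

Pass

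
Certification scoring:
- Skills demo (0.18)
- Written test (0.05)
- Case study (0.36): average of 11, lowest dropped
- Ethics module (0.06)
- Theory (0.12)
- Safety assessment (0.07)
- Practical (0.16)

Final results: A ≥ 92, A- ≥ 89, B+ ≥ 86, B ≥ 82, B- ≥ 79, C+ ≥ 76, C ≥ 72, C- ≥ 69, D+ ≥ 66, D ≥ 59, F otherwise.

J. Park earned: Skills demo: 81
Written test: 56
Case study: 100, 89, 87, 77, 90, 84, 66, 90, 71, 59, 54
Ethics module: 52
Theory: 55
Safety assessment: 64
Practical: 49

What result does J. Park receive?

D+

Case study: drop 54 → average of remaining 10 = 813/10 = 81.3
Weighted total:
  Skills demo 81 × 0.18 = 14.58
  Written test 56 × 0.05 = 2.8
  Case study 81.3 × 0.36 = 29.268
  Ethics module 52 × 0.06 = 3.12
  Theory 55 × 0.12 = 6.6
  Safety assessment 64 × 0.07 = 4.48
  Practical 49 × 0.16 = 7.84
Sum = 68.688
68.688 is ≥ 66 and < 69 → D+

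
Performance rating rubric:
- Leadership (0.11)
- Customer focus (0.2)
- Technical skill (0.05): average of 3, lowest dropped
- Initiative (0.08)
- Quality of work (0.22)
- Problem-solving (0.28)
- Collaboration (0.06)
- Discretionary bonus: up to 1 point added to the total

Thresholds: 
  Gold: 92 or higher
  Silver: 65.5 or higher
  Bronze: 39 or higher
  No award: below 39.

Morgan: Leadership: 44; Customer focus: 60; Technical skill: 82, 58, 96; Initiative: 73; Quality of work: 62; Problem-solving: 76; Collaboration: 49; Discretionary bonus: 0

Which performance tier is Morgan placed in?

Bronze

Technical skill: drop 58 → average of remaining 2 = 178/2 = 89
Weighted total:
  Leadership 44 × 0.11 = 4.84
  Customer focus 60 × 0.2 = 12
  Technical skill 89 × 0.05 = 4.45
  Initiative 73 × 0.08 = 5.84
  Quality of work 62 × 0.22 = 13.64
  Problem-solving 76 × 0.28 = 21.28
  Collaboration 49 × 0.06 = 2.94
Sum = 64.99
Discretionary bonus: 64.99 + 0 = 64.99
64.99 is ≥ 39 and < 65.5 → Bronze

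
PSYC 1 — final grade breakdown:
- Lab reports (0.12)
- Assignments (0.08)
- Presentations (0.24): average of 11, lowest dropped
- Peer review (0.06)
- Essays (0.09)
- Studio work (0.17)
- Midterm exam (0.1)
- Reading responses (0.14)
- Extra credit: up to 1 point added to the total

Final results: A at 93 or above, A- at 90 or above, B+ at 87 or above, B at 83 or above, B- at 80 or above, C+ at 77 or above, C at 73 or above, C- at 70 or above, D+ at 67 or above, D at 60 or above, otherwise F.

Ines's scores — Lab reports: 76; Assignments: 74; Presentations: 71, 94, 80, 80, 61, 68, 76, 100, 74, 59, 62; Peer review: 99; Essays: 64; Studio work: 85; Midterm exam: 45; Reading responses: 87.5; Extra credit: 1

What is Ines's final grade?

C+

Presentations: drop 59 → average of remaining 10 = 766/10 = 76.6
Weighted total:
  Lab reports 76 × 0.12 = 9.12
  Assignments 74 × 0.08 = 5.92
  Presentations 76.6 × 0.24 = 18.384
  Peer review 99 × 0.06 = 5.94
  Essays 64 × 0.09 = 5.76
  Studio work 85 × 0.17 = 14.45
  Midterm exam 45 × 0.1 = 4.5
  Reading responses 87.5 × 0.14 = 12.25
Sum = 76.324
Extra credit: 76.324 + 1 = 77.324
77.324 is ≥ 77 and < 80 → C+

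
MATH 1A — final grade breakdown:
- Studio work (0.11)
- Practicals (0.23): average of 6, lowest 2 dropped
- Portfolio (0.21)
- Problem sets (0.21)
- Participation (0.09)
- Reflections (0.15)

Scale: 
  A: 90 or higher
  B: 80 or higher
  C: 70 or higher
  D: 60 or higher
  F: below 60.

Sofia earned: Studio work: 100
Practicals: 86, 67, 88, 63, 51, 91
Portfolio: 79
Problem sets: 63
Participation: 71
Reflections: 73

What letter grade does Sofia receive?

C

Practicals: drop 51, 63 → average of remaining 4 = 332/4 = 83
Weighted total:
  Studio work 100 × 0.11 = 11
  Practicals 83 × 0.23 = 19.09
  Portfolio 79 × 0.21 = 16.59
  Problem sets 63 × 0.21 = 13.23
  Participation 71 × 0.09 = 6.39
  Reflections 73 × 0.15 = 10.95
Sum = 77.25
77.25 is ≥ 70 and < 80 → C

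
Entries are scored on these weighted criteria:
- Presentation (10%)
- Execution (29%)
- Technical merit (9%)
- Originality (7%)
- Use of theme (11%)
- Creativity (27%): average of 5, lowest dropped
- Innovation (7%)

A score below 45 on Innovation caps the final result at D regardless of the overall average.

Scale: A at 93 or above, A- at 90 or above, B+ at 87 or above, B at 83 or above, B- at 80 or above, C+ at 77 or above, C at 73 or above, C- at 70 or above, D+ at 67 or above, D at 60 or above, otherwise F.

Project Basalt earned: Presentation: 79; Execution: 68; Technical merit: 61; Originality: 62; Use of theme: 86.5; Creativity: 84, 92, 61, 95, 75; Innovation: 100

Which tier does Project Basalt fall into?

C+

Creativity: drop 61 → average of remaining 4 = 346/4 = 86.5
Innovation score 100 ≥ 45: minimum met.
Weighted total:
  Presentation 79 × 0.1 = 7.9
  Execution 68 × 0.29 = 19.72
  Technical merit 61 × 0.09 = 5.49
  Originality 62 × 0.07 = 4.34
  Use of theme 86.5 × 0.11 = 9.515
  Creativity 86.5 × 0.27 = 23.355
  Innovation 100 × 0.07 = 7
Sum = 77.32
77.32 is ≥ 77 and < 80 → C+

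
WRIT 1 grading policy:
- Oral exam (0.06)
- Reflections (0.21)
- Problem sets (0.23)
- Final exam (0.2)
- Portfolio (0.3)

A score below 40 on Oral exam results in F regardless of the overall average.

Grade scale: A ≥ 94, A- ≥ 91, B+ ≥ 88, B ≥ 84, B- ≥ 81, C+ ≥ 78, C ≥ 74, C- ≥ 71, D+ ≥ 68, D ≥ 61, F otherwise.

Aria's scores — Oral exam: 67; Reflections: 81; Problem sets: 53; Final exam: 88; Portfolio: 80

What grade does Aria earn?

C

Oral exam score 67 ≥ 40: minimum met.
Weighted total:
  Oral exam 67 × 0.06 = 4.02
  Reflections 81 × 0.21 = 17.01
  Problem sets 53 × 0.23 = 12.19
  Final exam 88 × 0.2 = 17.6
  Portfolio 80 × 0.3 = 24
Sum = 74.82
74.82 is ≥ 74 and < 78 → C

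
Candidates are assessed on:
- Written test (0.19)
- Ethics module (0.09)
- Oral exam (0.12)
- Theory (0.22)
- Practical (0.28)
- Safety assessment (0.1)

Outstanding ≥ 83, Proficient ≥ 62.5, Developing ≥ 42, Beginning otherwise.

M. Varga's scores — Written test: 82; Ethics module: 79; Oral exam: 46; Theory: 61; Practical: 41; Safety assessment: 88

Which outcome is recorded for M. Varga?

Developing

Weighted total:
  Written test 82 × 0.19 = 15.58
  Ethics module 79 × 0.09 = 7.11
  Oral exam 46 × 0.12 = 5.52
  Theory 61 × 0.22 = 13.42
  Practical 41 × 0.28 = 11.48
  Safety assessment 88 × 0.1 = 8.8
Sum = 61.91
61.91 is ≥ 42 and < 62.5 → Developing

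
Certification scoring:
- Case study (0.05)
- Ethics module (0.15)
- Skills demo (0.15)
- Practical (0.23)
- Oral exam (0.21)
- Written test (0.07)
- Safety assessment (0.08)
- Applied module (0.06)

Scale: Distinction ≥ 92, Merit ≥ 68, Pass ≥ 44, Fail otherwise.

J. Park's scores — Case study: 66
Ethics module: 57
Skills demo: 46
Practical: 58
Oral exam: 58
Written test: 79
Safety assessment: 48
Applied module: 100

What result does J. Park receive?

Weighted total:
  Case study 66 × 0.05 = 3.3
  Ethics module 57 × 0.15 = 8.55
  Skills demo 46 × 0.15 = 6.9
  Practical 58 × 0.23 = 13.34
  Oral exam 58 × 0.21 = 12.18
  Written test 79 × 0.07 = 5.53
  Safety assessment 48 × 0.08 = 3.84
  Applied module 100 × 0.06 = 6
Sum = 59.64
59.64 is ≥ 44 and < 68 → Pass

Pass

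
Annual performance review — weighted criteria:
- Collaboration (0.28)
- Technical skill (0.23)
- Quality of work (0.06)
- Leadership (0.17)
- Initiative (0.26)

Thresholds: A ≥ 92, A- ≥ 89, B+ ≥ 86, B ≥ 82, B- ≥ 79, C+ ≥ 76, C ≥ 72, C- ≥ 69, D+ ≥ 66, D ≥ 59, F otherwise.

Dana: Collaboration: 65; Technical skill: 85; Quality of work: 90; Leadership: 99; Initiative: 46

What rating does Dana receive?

Weighted total:
  Collaboration 65 × 0.28 = 18.2
  Technical skill 85 × 0.23 = 19.55
  Quality of work 90 × 0.06 = 5.4
  Leadership 99 × 0.17 = 16.83
  Initiative 46 × 0.26 = 11.96
Sum = 71.94
71.94 is ≥ 69 and < 72 → C-

C-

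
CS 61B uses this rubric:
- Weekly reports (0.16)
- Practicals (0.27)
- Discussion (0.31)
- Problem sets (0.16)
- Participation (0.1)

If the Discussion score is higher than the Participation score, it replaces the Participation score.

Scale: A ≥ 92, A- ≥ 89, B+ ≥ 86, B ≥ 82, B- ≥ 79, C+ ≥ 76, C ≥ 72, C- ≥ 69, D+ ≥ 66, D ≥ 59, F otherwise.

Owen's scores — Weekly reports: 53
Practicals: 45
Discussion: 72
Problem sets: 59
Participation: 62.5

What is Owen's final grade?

D

Discussion (72) > Participation (62.5), so Participation counts as 72.
Weighted total:
  Weekly reports 53 × 0.16 = 8.48
  Practicals 45 × 0.27 = 12.15
  Discussion 72 × 0.31 = 22.32
  Problem sets 59 × 0.16 = 9.44
  Participation 72 × 0.1 = 7.2
Sum = 59.59
59.59 is ≥ 59 and < 66 → D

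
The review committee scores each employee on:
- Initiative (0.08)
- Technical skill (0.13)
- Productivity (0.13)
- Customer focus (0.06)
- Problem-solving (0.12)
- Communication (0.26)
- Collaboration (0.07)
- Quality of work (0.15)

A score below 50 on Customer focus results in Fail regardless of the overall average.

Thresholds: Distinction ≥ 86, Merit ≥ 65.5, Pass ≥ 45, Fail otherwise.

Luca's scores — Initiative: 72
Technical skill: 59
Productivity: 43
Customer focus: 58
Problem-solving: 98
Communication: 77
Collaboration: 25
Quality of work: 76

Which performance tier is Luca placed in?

Merit

Customer focus score 58 ≥ 50: minimum met.
Weighted total:
  Initiative 72 × 0.08 = 5.76
  Technical skill 59 × 0.13 = 7.67
  Productivity 43 × 0.13 = 5.59
  Customer focus 58 × 0.06 = 3.48
  Problem-solving 98 × 0.12 = 11.76
  Communication 77 × 0.26 = 20.02
  Collaboration 25 × 0.07 = 1.75
  Quality of work 76 × 0.15 = 11.4
Sum = 67.43
67.43 is ≥ 65.5 and < 86 → Merit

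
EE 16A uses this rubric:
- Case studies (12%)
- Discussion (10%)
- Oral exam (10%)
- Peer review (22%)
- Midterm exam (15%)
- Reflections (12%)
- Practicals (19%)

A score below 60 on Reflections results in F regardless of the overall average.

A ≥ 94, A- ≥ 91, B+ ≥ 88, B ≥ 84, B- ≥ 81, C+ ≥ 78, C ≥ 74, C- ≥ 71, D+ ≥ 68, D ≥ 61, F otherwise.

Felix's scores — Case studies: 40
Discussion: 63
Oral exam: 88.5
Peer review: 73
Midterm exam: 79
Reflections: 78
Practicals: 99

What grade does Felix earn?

Reflections score 78 ≥ 60: minimum met.
Weighted total:
  Case studies 40 × 0.12 = 4.8
  Discussion 63 × 0.1 = 6.3
  Oral exam 88.5 × 0.1 = 8.85
  Peer review 73 × 0.22 = 16.06
  Midterm exam 79 × 0.15 = 11.85
  Reflections 78 × 0.12 = 9.36
  Practicals 99 × 0.19 = 18.81
Sum = 76.03
76.03 is ≥ 74 and < 78 → C

C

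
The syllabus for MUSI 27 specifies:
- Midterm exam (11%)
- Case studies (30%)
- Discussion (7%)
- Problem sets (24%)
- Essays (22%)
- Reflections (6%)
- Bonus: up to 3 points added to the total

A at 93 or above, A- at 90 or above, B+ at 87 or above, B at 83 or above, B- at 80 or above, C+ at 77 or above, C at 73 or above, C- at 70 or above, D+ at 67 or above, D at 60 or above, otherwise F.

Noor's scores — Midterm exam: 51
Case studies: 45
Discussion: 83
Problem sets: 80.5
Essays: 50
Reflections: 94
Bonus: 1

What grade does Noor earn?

Weighted total:
  Midterm exam 51 × 0.11 = 5.61
  Case studies 45 × 0.3 = 13.5
  Discussion 83 × 0.07 = 5.81
  Problem sets 80.5 × 0.24 = 19.32
  Essays 50 × 0.22 = 11
  Reflections 94 × 0.06 = 5.64
Sum = 60.88
Bonus: 60.88 + 1 = 61.88
61.88 is ≥ 60 and < 67 → D

D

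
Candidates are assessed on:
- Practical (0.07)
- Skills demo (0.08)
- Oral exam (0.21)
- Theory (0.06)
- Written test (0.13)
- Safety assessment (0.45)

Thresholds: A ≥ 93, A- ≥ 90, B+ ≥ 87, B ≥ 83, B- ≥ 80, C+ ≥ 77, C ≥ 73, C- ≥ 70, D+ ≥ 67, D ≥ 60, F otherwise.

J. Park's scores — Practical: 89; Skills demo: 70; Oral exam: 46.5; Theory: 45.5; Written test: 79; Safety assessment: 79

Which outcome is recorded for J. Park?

Weighted total:
  Practical 89 × 0.07 = 6.23
  Skills demo 70 × 0.08 = 5.6
  Oral exam 46.5 × 0.21 = 9.765
  Theory 45.5 × 0.06 = 2.73
  Written test 79 × 0.13 = 10.27
  Safety assessment 79 × 0.45 = 35.55
Sum = 70.145
70.145 is ≥ 70 and < 73 → C-

C-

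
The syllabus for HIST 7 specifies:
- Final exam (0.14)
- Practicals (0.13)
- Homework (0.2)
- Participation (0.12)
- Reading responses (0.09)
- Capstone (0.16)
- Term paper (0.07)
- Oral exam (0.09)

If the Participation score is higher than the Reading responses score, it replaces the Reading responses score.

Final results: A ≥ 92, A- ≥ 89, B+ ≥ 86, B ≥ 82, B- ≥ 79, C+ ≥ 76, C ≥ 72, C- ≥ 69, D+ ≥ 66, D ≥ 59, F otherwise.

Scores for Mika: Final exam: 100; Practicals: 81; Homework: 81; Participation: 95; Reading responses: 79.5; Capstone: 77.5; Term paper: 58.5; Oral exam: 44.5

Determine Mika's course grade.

B-

Participation (95) > Reading responses (79.5), so Reading responses counts as 95.
Weighted total:
  Final exam 100 × 0.14 = 14
  Practicals 81 × 0.13 = 10.53
  Homework 81 × 0.2 = 16.2
  Participation 95 × 0.12 = 11.4
  Reading responses 95 × 0.09 = 8.55
  Capstone 77.5 × 0.16 = 12.4
  Term paper 58.5 × 0.07 = 4.095
  Oral exam 44.5 × 0.09 = 4.005
Sum = 81.18
81.18 is ≥ 79 and < 82 → B-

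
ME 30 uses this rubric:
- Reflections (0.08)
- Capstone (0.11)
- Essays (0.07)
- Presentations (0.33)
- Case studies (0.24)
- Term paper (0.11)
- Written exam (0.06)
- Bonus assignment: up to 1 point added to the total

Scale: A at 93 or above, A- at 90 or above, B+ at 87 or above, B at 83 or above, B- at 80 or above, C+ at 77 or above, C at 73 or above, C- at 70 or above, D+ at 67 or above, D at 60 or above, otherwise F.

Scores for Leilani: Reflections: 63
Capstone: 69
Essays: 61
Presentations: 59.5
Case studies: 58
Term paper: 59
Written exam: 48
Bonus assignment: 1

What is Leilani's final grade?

Weighted total:
  Reflections 63 × 0.08 = 5.04
  Capstone 69 × 0.11 = 7.59
  Essays 61 × 0.07 = 4.27
  Presentations 59.5 × 0.33 = 19.635
  Case studies 58 × 0.24 = 13.92
  Term paper 59 × 0.11 = 6.49
  Written exam 48 × 0.06 = 2.88
Sum = 59.825
Bonus assignment: 59.825 + 1 = 60.825
60.825 is ≥ 60 and < 67 → D

D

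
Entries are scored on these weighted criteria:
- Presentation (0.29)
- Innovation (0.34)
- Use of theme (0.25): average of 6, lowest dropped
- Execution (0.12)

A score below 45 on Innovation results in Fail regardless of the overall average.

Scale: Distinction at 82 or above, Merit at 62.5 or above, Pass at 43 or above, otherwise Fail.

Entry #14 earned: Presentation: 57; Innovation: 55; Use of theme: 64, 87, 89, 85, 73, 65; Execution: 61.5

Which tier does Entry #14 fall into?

Merit

Use of theme: drop 64 → average of remaining 5 = 399/5 = 79.8
Innovation score 55 ≥ 45: minimum met.
Weighted total:
  Presentation 57 × 0.29 = 16.53
  Innovation 55 × 0.34 = 18.7
  Use of theme 79.8 × 0.25 = 19.95
  Execution 61.5 × 0.12 = 7.38
Sum = 62.56
62.56 is ≥ 62.5 and < 82 → Merit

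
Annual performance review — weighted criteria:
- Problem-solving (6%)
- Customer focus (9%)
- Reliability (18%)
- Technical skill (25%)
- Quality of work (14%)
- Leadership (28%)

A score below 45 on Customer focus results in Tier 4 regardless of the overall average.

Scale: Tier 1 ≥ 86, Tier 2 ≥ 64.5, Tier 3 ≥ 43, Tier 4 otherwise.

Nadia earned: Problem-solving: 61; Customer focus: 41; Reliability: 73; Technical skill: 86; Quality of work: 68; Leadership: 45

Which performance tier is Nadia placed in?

Tier 4

Customer focus score 41 < 45: minimum not met.
Weighted total:
  Problem-solving 61 × 0.06 = 3.66
  Customer focus 41 × 0.09 = 3.69
  Reliability 73 × 0.18 = 13.14
  Technical skill 86 × 0.25 = 21.5
  Quality of work 68 × 0.14 = 9.52
  Leadership 45 × 0.28 = 12.6
Sum = 64.11
Because the Customer focus minimum was not met, the result is Tier 4.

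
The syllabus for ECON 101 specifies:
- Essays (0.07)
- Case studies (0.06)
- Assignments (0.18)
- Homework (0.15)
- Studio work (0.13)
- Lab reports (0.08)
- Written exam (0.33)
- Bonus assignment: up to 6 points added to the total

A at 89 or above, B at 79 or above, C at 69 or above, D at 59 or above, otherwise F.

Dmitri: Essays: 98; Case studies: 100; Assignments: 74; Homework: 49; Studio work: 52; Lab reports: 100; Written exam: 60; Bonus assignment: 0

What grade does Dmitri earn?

D

Weighted total:
  Essays 98 × 0.07 = 6.86
  Case studies 100 × 0.06 = 6
  Assignments 74 × 0.18 = 13.32
  Homework 49 × 0.15 = 7.35
  Studio work 52 × 0.13 = 6.76
  Lab reports 100 × 0.08 = 8
  Written exam 60 × 0.33 = 19.8
Sum = 68.09
Bonus assignment: 68.09 + 0 = 68.09
68.09 is ≥ 59 and < 69 → D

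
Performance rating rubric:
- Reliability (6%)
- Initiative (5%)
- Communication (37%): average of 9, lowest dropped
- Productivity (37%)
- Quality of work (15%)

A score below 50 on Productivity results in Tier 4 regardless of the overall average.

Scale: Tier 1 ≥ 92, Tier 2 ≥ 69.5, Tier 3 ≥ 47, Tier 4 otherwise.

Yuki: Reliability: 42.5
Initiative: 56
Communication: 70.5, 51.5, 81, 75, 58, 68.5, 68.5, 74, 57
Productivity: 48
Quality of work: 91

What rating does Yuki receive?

Tier 4

Communication: drop 51.5 → average of remaining 8 = 552.5/8 = 69.0625
Productivity score 48 < 50: minimum not met.
Weighted total:
  Reliability 42.5 × 0.06 = 2.55
  Initiative 56 × 0.05 = 2.8
  Communication 69.0625 × 0.37 = 25.553125
  Productivity 48 × 0.37 = 17.76
  Quality of work 91 × 0.15 = 13.65
Sum = 62.313125
Because the Productivity minimum was not met, the result is Tier 4.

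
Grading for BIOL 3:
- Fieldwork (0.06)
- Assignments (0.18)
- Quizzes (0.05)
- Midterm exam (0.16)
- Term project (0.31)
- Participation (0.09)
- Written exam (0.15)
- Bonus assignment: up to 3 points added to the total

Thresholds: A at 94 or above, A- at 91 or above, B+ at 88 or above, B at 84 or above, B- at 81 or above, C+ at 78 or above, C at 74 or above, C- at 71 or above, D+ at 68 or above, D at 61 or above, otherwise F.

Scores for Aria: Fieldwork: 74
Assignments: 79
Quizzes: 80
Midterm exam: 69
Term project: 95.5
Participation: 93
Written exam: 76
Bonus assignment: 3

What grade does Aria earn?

B

Weighted total:
  Fieldwork 74 × 0.06 = 4.44
  Assignments 79 × 0.18 = 14.22
  Quizzes 80 × 0.05 = 4
  Midterm exam 69 × 0.16 = 11.04
  Term project 95.5 × 0.31 = 29.605
  Participation 93 × 0.09 = 8.37
  Written exam 76 × 0.15 = 11.4
Sum = 83.075
Bonus assignment: 83.075 + 3 = 86.075
86.075 is ≥ 84 and < 88 → B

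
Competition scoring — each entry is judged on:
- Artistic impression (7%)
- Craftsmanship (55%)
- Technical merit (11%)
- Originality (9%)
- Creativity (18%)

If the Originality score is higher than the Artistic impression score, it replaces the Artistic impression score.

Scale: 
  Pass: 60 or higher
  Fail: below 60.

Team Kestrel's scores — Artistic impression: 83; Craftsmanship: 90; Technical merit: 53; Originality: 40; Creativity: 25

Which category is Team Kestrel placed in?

Originality (40) ≤ Artistic impression (83), so Artistic impression stays at 83.
Weighted total:
  Artistic impression 83 × 0.07 = 5.81
  Craftsmanship 90 × 0.55 = 49.5
  Technical merit 53 × 0.11 = 5.83
  Originality 40 × 0.09 = 3.6
  Creativity 25 × 0.18 = 4.5
Sum = 69.24
69.24 ≥ 60 → Pass

Pass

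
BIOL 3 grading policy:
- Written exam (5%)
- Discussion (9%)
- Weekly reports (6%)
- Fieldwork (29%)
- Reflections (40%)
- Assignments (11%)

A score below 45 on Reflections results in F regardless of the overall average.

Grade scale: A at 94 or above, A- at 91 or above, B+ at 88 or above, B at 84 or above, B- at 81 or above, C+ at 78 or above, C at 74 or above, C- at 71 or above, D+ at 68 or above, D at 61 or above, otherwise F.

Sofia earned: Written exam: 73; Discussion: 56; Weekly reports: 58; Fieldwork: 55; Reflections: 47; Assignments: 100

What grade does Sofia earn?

Reflections score 47 ≥ 45: minimum met.
Weighted total:
  Written exam 73 × 0.05 = 3.65
  Discussion 56 × 0.09 = 5.04
  Weekly reports 58 × 0.06 = 3.48
  Fieldwork 55 × 0.29 = 15.95
  Reflections 47 × 0.4 = 18.8
  Assignments 100 × 0.11 = 11
Sum = 57.92
57.92 < 61 → F

F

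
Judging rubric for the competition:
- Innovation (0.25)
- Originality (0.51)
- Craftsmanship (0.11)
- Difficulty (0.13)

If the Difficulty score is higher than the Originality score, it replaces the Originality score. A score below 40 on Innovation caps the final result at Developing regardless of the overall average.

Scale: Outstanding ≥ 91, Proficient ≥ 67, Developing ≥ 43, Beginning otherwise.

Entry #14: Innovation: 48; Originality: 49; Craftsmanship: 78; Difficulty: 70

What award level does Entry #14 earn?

Difficulty (70) > Originality (49), so Originality counts as 70.
Innovation score 48 ≥ 40: minimum met.
Weighted total:
  Innovation 48 × 0.25 = 12
  Originality 70 × 0.51 = 35.7
  Craftsmanship 78 × 0.11 = 8.58
  Difficulty 70 × 0.13 = 9.1
Sum = 65.38
65.38 is ≥ 43 and < 67 → Developing

Developing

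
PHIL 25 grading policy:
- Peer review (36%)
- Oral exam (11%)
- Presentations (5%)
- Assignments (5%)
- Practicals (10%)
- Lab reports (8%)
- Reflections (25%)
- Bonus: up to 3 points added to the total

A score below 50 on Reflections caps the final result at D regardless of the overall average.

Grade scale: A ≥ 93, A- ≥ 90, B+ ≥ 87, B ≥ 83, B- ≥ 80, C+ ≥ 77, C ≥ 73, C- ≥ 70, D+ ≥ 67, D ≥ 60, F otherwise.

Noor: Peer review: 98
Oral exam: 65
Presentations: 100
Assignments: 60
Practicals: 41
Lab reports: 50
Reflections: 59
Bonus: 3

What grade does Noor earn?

C

Reflections score 59 ≥ 50: minimum met.
Weighted total:
  Peer review 98 × 0.36 = 35.28
  Oral exam 65 × 0.11 = 7.15
  Presentations 100 × 0.05 = 5
  Assignments 60 × 0.05 = 3
  Practicals 41 × 0.1 = 4.1
  Lab reports 50 × 0.08 = 4
  Reflections 59 × 0.25 = 14.75
Sum = 73.28
Bonus: 73.28 + 3 = 76.28
76.28 is ≥ 73 and < 77 → C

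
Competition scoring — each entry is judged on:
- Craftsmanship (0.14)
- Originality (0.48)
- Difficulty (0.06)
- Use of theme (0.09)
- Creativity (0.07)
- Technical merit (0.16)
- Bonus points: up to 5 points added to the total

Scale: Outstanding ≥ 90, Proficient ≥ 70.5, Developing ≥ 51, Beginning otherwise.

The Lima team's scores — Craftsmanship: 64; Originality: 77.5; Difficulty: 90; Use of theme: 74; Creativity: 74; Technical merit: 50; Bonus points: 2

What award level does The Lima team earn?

Weighted total:
  Craftsmanship 64 × 0.14 = 8.96
  Originality 77.5 × 0.48 = 37.2
  Difficulty 90 × 0.06 = 5.4
  Use of theme 74 × 0.09 = 6.66
  Creativity 74 × 0.07 = 5.18
  Technical merit 50 × 0.16 = 8
Sum = 71.4
Bonus points: 71.4 + 2 = 73.4
73.4 is ≥ 70.5 and < 90 → Proficient

Proficient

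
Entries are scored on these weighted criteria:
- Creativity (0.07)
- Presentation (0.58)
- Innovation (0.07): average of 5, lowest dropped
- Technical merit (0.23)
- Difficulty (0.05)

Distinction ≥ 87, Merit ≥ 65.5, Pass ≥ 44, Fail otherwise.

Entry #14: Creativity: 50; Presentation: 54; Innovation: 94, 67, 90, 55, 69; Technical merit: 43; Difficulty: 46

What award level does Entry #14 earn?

Innovation: drop 55 → average of remaining 4 = 320/4 = 80
Weighted total:
  Creativity 50 × 0.07 = 3.5
  Presentation 54 × 0.58 = 31.32
  Innovation 80 × 0.07 = 5.6
  Technical merit 43 × 0.23 = 9.89
  Difficulty 46 × 0.05 = 2.3
Sum = 52.61
52.61 is ≥ 44 and < 65.5 → Pass

Pass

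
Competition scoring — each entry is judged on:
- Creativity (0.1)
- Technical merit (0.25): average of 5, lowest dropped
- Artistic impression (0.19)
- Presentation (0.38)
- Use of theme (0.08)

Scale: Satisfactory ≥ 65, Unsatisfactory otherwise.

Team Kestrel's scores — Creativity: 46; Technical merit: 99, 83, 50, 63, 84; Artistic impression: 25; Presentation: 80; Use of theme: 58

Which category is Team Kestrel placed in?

Unsatisfactory

Technical merit: drop 50 → average of remaining 4 = 329/4 = 82.25
Weighted total:
  Creativity 46 × 0.1 = 4.6
  Technical merit 82.25 × 0.25 = 20.5625
  Artistic impression 25 × 0.19 = 4.75
  Presentation 80 × 0.38 = 30.4
  Use of theme 58 × 0.08 = 4.64
Sum = 64.9525
64.9525 < 65 → Unsatisfactory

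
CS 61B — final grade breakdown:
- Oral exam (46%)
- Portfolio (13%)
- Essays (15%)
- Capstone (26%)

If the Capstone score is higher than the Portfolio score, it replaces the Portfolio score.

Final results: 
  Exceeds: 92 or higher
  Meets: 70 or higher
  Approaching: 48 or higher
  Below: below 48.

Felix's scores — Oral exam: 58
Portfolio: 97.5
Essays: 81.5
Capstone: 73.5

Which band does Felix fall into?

Meets

Capstone (73.5) ≤ Portfolio (97.5), so Portfolio stays at 97.5.
Weighted total:
  Oral exam 58 × 0.46 = 26.68
  Portfolio 97.5 × 0.13 = 12.675
  Essays 81.5 × 0.15 = 12.225
  Capstone 73.5 × 0.26 = 19.11
Sum = 70.69
70.69 is ≥ 70 and < 92 → Meets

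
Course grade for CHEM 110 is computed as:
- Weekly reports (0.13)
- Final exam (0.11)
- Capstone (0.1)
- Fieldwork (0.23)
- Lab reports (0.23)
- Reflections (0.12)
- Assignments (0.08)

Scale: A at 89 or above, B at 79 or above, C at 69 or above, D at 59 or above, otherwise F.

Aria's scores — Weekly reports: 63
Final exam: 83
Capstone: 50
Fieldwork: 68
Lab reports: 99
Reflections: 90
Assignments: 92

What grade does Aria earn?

C

Weighted total:
  Weekly reports 63 × 0.13 = 8.19
  Final exam 83 × 0.11 = 9.13
  Capstone 50 × 0.1 = 5
  Fieldwork 68 × 0.23 = 15.64
  Lab reports 99 × 0.23 = 22.77
  Reflections 90 × 0.12 = 10.8
  Assignments 92 × 0.08 = 7.36
Sum = 78.89
78.89 is ≥ 69 and < 79 → C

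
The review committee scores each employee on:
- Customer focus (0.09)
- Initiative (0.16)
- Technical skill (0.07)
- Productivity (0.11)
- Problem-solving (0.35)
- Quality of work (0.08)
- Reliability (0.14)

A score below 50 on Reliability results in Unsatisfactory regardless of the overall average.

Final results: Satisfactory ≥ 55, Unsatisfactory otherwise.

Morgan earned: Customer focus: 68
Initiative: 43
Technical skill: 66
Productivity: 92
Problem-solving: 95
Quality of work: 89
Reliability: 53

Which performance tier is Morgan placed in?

Satisfactory

Reliability score 53 ≥ 50: minimum met.
Weighted total:
  Customer focus 68 × 0.09 = 6.12
  Initiative 43 × 0.16 = 6.88
  Technical skill 66 × 0.07 = 4.62
  Productivity 92 × 0.11 = 10.12
  Problem-solving 95 × 0.35 = 33.25
  Quality of work 89 × 0.08 = 7.12
  Reliability 53 × 0.14 = 7.42
Sum = 75.53
75.53 ≥ 55 → Satisfactory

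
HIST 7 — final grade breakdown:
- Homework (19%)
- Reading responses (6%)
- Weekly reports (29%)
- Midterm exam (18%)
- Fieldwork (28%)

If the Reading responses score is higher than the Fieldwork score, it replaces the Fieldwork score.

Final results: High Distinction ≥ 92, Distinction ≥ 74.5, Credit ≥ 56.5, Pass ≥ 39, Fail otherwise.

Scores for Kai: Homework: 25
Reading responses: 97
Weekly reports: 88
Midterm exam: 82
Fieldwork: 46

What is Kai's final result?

Distinction

Reading responses (97) > Fieldwork (46), so Fieldwork counts as 97.
Weighted total:
  Homework 25 × 0.19 = 4.75
  Reading responses 97 × 0.06 = 5.82
  Weekly reports 88 × 0.29 = 25.52
  Midterm exam 82 × 0.18 = 14.76
  Fieldwork 97 × 0.28 = 27.16
Sum = 78.01
78.01 is ≥ 74.5 and < 92 → Distinction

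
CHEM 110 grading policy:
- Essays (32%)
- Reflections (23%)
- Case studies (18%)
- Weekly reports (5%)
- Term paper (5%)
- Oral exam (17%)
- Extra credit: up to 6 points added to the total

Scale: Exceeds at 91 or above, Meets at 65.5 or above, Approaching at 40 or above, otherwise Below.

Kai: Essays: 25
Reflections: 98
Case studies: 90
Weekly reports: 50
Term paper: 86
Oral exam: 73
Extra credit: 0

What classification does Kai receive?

Meets

Weighted total:
  Essays 25 × 0.32 = 8
  Reflections 98 × 0.23 = 22.54
  Case studies 90 × 0.18 = 16.2
  Weekly reports 50 × 0.05 = 2.5
  Term paper 86 × 0.05 = 4.3
  Oral exam 73 × 0.17 = 12.41
Sum = 65.95
Extra credit: 65.95 + 0 = 65.95
65.95 is ≥ 65.5 and < 91 → Meets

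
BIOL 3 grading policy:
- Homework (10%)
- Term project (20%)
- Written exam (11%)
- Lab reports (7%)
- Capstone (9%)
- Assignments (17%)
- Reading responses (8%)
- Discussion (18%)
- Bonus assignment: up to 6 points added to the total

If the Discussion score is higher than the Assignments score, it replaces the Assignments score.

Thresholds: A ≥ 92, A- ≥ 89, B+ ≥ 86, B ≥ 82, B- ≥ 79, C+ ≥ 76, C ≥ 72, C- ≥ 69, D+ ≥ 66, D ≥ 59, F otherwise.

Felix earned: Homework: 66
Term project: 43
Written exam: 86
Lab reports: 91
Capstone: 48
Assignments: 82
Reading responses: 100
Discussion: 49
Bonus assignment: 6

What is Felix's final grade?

C

Discussion (49) ≤ Assignments (82), so Assignments stays at 82.
Weighted total:
  Homework 66 × 0.1 = 6.6
  Term project 43 × 0.2 = 8.6
  Written exam 86 × 0.11 = 9.46
  Lab reports 91 × 0.07 = 6.37
  Capstone 48 × 0.09 = 4.32
  Assignments 82 × 0.17 = 13.94
  Reading responses 100 × 0.08 = 8
  Discussion 49 × 0.18 = 8.82
Sum = 66.11
Bonus assignment: 66.11 + 6 = 72.11
72.11 is ≥ 72 and < 76 → C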